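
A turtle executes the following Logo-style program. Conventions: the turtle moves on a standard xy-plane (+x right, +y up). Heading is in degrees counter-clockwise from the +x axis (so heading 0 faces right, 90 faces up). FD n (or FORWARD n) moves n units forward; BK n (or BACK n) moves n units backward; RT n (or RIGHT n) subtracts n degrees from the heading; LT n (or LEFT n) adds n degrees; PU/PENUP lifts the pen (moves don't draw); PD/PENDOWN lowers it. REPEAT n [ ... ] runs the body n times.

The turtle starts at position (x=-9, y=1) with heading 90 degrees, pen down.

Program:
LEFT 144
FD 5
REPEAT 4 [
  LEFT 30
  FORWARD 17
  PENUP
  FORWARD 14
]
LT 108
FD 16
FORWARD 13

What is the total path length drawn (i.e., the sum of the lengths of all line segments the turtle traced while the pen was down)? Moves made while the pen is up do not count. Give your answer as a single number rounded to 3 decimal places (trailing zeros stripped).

Answer: 22

Derivation:
Executing turtle program step by step:
Start: pos=(-9,1), heading=90, pen down
LT 144: heading 90 -> 234
FD 5: (-9,1) -> (-11.939,-3.045) [heading=234, draw]
REPEAT 4 [
  -- iteration 1/4 --
  LT 30: heading 234 -> 264
  FD 17: (-11.939,-3.045) -> (-13.716,-19.952) [heading=264, draw]
  PU: pen up
  FD 14: (-13.716,-19.952) -> (-15.179,-33.875) [heading=264, move]
  -- iteration 2/4 --
  LT 30: heading 264 -> 294
  FD 17: (-15.179,-33.875) -> (-8.265,-49.406) [heading=294, move]
  PU: pen up
  FD 14: (-8.265,-49.406) -> (-2.57,-62.195) [heading=294, move]
  -- iteration 3/4 --
  LT 30: heading 294 -> 324
  FD 17: (-2.57,-62.195) -> (11.183,-72.188) [heading=324, move]
  PU: pen up
  FD 14: (11.183,-72.188) -> (22.509,-80.417) [heading=324, move]
  -- iteration 4/4 --
  LT 30: heading 324 -> 354
  FD 17: (22.509,-80.417) -> (39.416,-82.193) [heading=354, move]
  PU: pen up
  FD 14: (39.416,-82.193) -> (53.339,-83.657) [heading=354, move]
]
LT 108: heading 354 -> 102
FD 16: (53.339,-83.657) -> (50.013,-68.007) [heading=102, move]
FD 13: (50.013,-68.007) -> (47.31,-55.291) [heading=102, move]
Final: pos=(47.31,-55.291), heading=102, 2 segment(s) drawn

Segment lengths:
  seg 1: (-9,1) -> (-11.939,-3.045), length = 5
  seg 2: (-11.939,-3.045) -> (-13.716,-19.952), length = 17
Total = 22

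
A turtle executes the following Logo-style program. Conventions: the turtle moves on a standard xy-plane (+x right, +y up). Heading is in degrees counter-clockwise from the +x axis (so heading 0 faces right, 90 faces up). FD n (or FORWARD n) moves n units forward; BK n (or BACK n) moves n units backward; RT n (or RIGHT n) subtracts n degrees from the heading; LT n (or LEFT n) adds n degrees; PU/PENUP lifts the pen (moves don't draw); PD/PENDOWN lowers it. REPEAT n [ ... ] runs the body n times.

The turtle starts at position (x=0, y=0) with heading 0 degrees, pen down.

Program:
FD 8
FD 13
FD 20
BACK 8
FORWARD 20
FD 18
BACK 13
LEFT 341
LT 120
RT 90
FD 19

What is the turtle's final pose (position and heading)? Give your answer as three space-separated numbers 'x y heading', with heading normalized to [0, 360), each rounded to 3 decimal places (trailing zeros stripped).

Answer: 76.651 3.625 11

Derivation:
Executing turtle program step by step:
Start: pos=(0,0), heading=0, pen down
FD 8: (0,0) -> (8,0) [heading=0, draw]
FD 13: (8,0) -> (21,0) [heading=0, draw]
FD 20: (21,0) -> (41,0) [heading=0, draw]
BK 8: (41,0) -> (33,0) [heading=0, draw]
FD 20: (33,0) -> (53,0) [heading=0, draw]
FD 18: (53,0) -> (71,0) [heading=0, draw]
BK 13: (71,0) -> (58,0) [heading=0, draw]
LT 341: heading 0 -> 341
LT 120: heading 341 -> 101
RT 90: heading 101 -> 11
FD 19: (58,0) -> (76.651,3.625) [heading=11, draw]
Final: pos=(76.651,3.625), heading=11, 8 segment(s) drawn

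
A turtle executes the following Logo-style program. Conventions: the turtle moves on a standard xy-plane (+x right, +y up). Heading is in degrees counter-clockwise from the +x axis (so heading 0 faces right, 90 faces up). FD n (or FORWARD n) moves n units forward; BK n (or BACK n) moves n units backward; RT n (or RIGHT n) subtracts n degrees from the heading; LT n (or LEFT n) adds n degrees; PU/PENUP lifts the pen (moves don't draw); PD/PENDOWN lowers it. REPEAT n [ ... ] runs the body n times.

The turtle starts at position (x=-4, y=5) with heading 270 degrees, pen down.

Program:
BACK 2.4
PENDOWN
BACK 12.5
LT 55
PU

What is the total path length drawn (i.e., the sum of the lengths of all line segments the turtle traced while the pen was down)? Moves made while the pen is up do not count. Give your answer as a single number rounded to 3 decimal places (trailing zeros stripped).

Executing turtle program step by step:
Start: pos=(-4,5), heading=270, pen down
BK 2.4: (-4,5) -> (-4,7.4) [heading=270, draw]
PD: pen down
BK 12.5: (-4,7.4) -> (-4,19.9) [heading=270, draw]
LT 55: heading 270 -> 325
PU: pen up
Final: pos=(-4,19.9), heading=325, 2 segment(s) drawn

Segment lengths:
  seg 1: (-4,5) -> (-4,7.4), length = 2.4
  seg 2: (-4,7.4) -> (-4,19.9), length = 12.5
Total = 14.9

Answer: 14.9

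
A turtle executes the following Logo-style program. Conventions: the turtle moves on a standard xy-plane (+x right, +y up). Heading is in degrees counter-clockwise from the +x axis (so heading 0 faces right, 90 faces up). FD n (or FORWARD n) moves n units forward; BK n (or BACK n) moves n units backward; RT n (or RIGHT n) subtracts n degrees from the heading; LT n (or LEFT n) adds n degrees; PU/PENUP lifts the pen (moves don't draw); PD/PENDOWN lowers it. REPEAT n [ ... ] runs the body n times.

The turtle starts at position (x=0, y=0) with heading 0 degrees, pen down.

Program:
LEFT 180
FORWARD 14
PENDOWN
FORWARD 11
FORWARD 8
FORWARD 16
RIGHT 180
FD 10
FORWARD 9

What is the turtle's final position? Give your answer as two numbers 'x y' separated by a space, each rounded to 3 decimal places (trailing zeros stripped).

Executing turtle program step by step:
Start: pos=(0,0), heading=0, pen down
LT 180: heading 0 -> 180
FD 14: (0,0) -> (-14,0) [heading=180, draw]
PD: pen down
FD 11: (-14,0) -> (-25,0) [heading=180, draw]
FD 8: (-25,0) -> (-33,0) [heading=180, draw]
FD 16: (-33,0) -> (-49,0) [heading=180, draw]
RT 180: heading 180 -> 0
FD 10: (-49,0) -> (-39,0) [heading=0, draw]
FD 9: (-39,0) -> (-30,0) [heading=0, draw]
Final: pos=(-30,0), heading=0, 6 segment(s) drawn

Answer: -30 0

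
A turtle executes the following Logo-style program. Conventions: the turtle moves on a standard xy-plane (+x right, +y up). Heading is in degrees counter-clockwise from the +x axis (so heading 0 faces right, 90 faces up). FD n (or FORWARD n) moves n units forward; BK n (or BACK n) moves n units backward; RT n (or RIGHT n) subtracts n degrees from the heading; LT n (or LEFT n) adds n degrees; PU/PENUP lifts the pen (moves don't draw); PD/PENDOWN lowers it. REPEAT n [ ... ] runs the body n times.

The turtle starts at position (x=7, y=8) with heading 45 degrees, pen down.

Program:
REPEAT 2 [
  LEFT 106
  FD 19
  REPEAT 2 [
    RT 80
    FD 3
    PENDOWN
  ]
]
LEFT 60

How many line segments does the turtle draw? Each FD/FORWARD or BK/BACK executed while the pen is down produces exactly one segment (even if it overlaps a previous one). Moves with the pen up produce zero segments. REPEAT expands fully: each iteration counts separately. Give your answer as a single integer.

Answer: 6

Derivation:
Executing turtle program step by step:
Start: pos=(7,8), heading=45, pen down
REPEAT 2 [
  -- iteration 1/2 --
  LT 106: heading 45 -> 151
  FD 19: (7,8) -> (-9.618,17.211) [heading=151, draw]
  REPEAT 2 [
    -- iteration 1/2 --
    RT 80: heading 151 -> 71
    FD 3: (-9.618,17.211) -> (-8.641,20.048) [heading=71, draw]
    PD: pen down
    -- iteration 2/2 --
    RT 80: heading 71 -> 351
    FD 3: (-8.641,20.048) -> (-5.678,19.579) [heading=351, draw]
    PD: pen down
  ]
  -- iteration 2/2 --
  LT 106: heading 351 -> 97
  FD 19: (-5.678,19.579) -> (-7.994,38.437) [heading=97, draw]
  REPEAT 2 [
    -- iteration 1/2 --
    RT 80: heading 97 -> 17
    FD 3: (-7.994,38.437) -> (-5.125,39.314) [heading=17, draw]
    PD: pen down
    -- iteration 2/2 --
    RT 80: heading 17 -> 297
    FD 3: (-5.125,39.314) -> (-3.763,36.641) [heading=297, draw]
    PD: pen down
  ]
]
LT 60: heading 297 -> 357
Final: pos=(-3.763,36.641), heading=357, 6 segment(s) drawn
Segments drawn: 6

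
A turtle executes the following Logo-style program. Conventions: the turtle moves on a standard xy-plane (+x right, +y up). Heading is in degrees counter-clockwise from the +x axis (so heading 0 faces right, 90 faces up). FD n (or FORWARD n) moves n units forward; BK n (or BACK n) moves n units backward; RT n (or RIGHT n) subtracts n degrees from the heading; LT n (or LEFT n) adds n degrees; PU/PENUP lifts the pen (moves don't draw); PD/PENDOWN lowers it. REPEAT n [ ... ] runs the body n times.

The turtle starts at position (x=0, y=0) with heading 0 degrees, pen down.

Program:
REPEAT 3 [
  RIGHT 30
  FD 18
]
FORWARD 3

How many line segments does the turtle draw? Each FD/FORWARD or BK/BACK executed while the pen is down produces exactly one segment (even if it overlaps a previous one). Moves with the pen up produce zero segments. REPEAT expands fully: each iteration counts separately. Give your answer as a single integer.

Answer: 4

Derivation:
Executing turtle program step by step:
Start: pos=(0,0), heading=0, pen down
REPEAT 3 [
  -- iteration 1/3 --
  RT 30: heading 0 -> 330
  FD 18: (0,0) -> (15.588,-9) [heading=330, draw]
  -- iteration 2/3 --
  RT 30: heading 330 -> 300
  FD 18: (15.588,-9) -> (24.588,-24.588) [heading=300, draw]
  -- iteration 3/3 --
  RT 30: heading 300 -> 270
  FD 18: (24.588,-24.588) -> (24.588,-42.588) [heading=270, draw]
]
FD 3: (24.588,-42.588) -> (24.588,-45.588) [heading=270, draw]
Final: pos=(24.588,-45.588), heading=270, 4 segment(s) drawn
Segments drawn: 4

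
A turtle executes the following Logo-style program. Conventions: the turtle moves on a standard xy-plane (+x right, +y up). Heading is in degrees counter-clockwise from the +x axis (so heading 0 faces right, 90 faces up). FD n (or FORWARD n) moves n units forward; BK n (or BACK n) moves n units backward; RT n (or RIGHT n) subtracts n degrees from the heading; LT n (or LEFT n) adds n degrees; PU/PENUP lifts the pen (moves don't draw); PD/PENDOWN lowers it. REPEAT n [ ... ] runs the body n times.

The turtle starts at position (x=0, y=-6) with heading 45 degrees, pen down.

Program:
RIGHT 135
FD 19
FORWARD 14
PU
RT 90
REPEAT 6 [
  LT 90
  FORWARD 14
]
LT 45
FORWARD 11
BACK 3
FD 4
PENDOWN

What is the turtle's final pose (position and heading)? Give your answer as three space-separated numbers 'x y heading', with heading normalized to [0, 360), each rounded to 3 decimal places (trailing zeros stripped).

Executing turtle program step by step:
Start: pos=(0,-6), heading=45, pen down
RT 135: heading 45 -> 270
FD 19: (0,-6) -> (0,-25) [heading=270, draw]
FD 14: (0,-25) -> (0,-39) [heading=270, draw]
PU: pen up
RT 90: heading 270 -> 180
REPEAT 6 [
  -- iteration 1/6 --
  LT 90: heading 180 -> 270
  FD 14: (0,-39) -> (0,-53) [heading=270, move]
  -- iteration 2/6 --
  LT 90: heading 270 -> 0
  FD 14: (0,-53) -> (14,-53) [heading=0, move]
  -- iteration 3/6 --
  LT 90: heading 0 -> 90
  FD 14: (14,-53) -> (14,-39) [heading=90, move]
  -- iteration 4/6 --
  LT 90: heading 90 -> 180
  FD 14: (14,-39) -> (0,-39) [heading=180, move]
  -- iteration 5/6 --
  LT 90: heading 180 -> 270
  FD 14: (0,-39) -> (0,-53) [heading=270, move]
  -- iteration 6/6 --
  LT 90: heading 270 -> 0
  FD 14: (0,-53) -> (14,-53) [heading=0, move]
]
LT 45: heading 0 -> 45
FD 11: (14,-53) -> (21.778,-45.222) [heading=45, move]
BK 3: (21.778,-45.222) -> (19.657,-47.343) [heading=45, move]
FD 4: (19.657,-47.343) -> (22.485,-44.515) [heading=45, move]
PD: pen down
Final: pos=(22.485,-44.515), heading=45, 2 segment(s) drawn

Answer: 22.485 -44.515 45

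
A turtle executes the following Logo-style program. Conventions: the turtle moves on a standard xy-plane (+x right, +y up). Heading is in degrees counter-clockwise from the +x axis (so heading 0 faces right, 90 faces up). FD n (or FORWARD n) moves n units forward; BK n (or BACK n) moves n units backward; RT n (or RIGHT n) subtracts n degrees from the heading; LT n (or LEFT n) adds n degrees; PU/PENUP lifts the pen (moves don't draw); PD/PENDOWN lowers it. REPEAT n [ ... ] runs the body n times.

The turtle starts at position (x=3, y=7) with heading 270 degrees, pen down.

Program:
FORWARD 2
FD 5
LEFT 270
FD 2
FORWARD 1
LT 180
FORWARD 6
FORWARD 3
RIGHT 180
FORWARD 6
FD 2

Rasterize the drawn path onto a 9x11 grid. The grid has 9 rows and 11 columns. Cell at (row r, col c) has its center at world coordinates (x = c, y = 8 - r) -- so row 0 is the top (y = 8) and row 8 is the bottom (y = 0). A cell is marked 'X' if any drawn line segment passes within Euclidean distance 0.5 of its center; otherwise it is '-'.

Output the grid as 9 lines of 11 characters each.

Answer: -----------
---X-------
---X-------
---X-------
---X-------
---X-------
---X-------
---X-------
XXXXXXXXXX-

Derivation:
Segment 0: (3,7) -> (3,5)
Segment 1: (3,5) -> (3,0)
Segment 2: (3,0) -> (1,0)
Segment 3: (1,0) -> (-0,0)
Segment 4: (-0,0) -> (6,-0)
Segment 5: (6,-0) -> (9,-0)
Segment 6: (9,-0) -> (3,-0)
Segment 7: (3,-0) -> (1,-0)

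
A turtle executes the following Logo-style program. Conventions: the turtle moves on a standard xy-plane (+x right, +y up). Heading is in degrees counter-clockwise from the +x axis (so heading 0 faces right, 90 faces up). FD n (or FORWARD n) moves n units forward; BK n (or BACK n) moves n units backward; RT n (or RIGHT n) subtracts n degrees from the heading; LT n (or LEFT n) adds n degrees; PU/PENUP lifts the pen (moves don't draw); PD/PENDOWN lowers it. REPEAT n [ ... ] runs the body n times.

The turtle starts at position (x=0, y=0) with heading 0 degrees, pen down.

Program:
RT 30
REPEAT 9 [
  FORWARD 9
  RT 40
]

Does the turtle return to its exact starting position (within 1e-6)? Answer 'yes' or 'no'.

Executing turtle program step by step:
Start: pos=(0,0), heading=0, pen down
RT 30: heading 0 -> 330
REPEAT 9 [
  -- iteration 1/9 --
  FD 9: (0,0) -> (7.794,-4.5) [heading=330, draw]
  RT 40: heading 330 -> 290
  -- iteration 2/9 --
  FD 9: (7.794,-4.5) -> (10.872,-12.957) [heading=290, draw]
  RT 40: heading 290 -> 250
  -- iteration 3/9 --
  FD 9: (10.872,-12.957) -> (7.794,-21.414) [heading=250, draw]
  RT 40: heading 250 -> 210
  -- iteration 4/9 --
  FD 9: (7.794,-21.414) -> (0,-25.914) [heading=210, draw]
  RT 40: heading 210 -> 170
  -- iteration 5/9 --
  FD 9: (0,-25.914) -> (-8.863,-24.352) [heading=170, draw]
  RT 40: heading 170 -> 130
  -- iteration 6/9 --
  FD 9: (-8.863,-24.352) -> (-14.648,-17.457) [heading=130, draw]
  RT 40: heading 130 -> 90
  -- iteration 7/9 --
  FD 9: (-14.648,-17.457) -> (-14.648,-8.457) [heading=90, draw]
  RT 40: heading 90 -> 50
  -- iteration 8/9 --
  FD 9: (-14.648,-8.457) -> (-8.863,-1.563) [heading=50, draw]
  RT 40: heading 50 -> 10
  -- iteration 9/9 --
  FD 9: (-8.863,-1.563) -> (0,0) [heading=10, draw]
  RT 40: heading 10 -> 330
]
Final: pos=(0,0), heading=330, 9 segment(s) drawn

Start position: (0, 0)
Final position: (0, 0)
Distance = 0; < 1e-6 -> CLOSED

Answer: yes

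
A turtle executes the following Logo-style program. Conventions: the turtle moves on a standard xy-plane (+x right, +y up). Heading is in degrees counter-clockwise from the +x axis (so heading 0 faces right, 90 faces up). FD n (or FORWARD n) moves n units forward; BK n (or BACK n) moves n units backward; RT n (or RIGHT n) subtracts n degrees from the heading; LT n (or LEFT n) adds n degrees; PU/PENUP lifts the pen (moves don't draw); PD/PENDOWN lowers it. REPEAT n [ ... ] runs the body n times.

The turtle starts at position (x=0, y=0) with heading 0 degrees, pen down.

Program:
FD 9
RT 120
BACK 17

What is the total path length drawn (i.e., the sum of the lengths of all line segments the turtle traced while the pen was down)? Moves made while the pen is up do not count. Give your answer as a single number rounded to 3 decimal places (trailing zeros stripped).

Executing turtle program step by step:
Start: pos=(0,0), heading=0, pen down
FD 9: (0,0) -> (9,0) [heading=0, draw]
RT 120: heading 0 -> 240
BK 17: (9,0) -> (17.5,14.722) [heading=240, draw]
Final: pos=(17.5,14.722), heading=240, 2 segment(s) drawn

Segment lengths:
  seg 1: (0,0) -> (9,0), length = 9
  seg 2: (9,0) -> (17.5,14.722), length = 17
Total = 26

Answer: 26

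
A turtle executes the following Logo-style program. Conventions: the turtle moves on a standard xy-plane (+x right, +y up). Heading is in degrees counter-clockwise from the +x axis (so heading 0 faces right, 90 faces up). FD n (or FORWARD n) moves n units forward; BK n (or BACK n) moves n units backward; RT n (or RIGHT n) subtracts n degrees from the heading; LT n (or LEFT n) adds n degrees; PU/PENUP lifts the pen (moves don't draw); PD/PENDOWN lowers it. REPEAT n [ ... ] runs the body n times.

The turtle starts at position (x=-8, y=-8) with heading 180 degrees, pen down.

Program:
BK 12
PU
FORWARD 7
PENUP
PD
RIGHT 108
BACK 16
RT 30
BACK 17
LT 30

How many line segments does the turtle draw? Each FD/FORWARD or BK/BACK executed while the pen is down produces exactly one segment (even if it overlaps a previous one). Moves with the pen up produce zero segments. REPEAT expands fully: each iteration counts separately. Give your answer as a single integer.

Answer: 3

Derivation:
Executing turtle program step by step:
Start: pos=(-8,-8), heading=180, pen down
BK 12: (-8,-8) -> (4,-8) [heading=180, draw]
PU: pen up
FD 7: (4,-8) -> (-3,-8) [heading=180, move]
PU: pen up
PD: pen down
RT 108: heading 180 -> 72
BK 16: (-3,-8) -> (-7.944,-23.217) [heading=72, draw]
RT 30: heading 72 -> 42
BK 17: (-7.944,-23.217) -> (-20.578,-34.592) [heading=42, draw]
LT 30: heading 42 -> 72
Final: pos=(-20.578,-34.592), heading=72, 3 segment(s) drawn
Segments drawn: 3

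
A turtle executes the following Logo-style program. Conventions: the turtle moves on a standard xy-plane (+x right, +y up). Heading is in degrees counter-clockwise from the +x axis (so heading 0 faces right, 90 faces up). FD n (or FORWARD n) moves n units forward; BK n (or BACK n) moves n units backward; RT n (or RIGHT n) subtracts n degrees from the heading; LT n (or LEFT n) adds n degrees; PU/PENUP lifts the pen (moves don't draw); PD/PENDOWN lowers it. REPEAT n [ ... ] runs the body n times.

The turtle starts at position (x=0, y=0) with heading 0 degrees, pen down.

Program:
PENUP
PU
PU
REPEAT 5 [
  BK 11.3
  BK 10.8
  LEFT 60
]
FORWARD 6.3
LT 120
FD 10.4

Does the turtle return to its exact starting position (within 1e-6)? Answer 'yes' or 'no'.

Executing turtle program step by step:
Start: pos=(0,0), heading=0, pen down
PU: pen up
PU: pen up
PU: pen up
REPEAT 5 [
  -- iteration 1/5 --
  BK 11.3: (0,0) -> (-11.3,0) [heading=0, move]
  BK 10.8: (-11.3,0) -> (-22.1,0) [heading=0, move]
  LT 60: heading 0 -> 60
  -- iteration 2/5 --
  BK 11.3: (-22.1,0) -> (-27.75,-9.786) [heading=60, move]
  BK 10.8: (-27.75,-9.786) -> (-33.15,-19.139) [heading=60, move]
  LT 60: heading 60 -> 120
  -- iteration 3/5 --
  BK 11.3: (-33.15,-19.139) -> (-27.5,-28.925) [heading=120, move]
  BK 10.8: (-27.5,-28.925) -> (-22.1,-38.278) [heading=120, move]
  LT 60: heading 120 -> 180
  -- iteration 4/5 --
  BK 11.3: (-22.1,-38.278) -> (-10.8,-38.278) [heading=180, move]
  BK 10.8: (-10.8,-38.278) -> (0,-38.278) [heading=180, move]
  LT 60: heading 180 -> 240
  -- iteration 5/5 --
  BK 11.3: (0,-38.278) -> (5.65,-28.492) [heading=240, move]
  BK 10.8: (5.65,-28.492) -> (11.05,-19.139) [heading=240, move]
  LT 60: heading 240 -> 300
]
FD 6.3: (11.05,-19.139) -> (14.2,-24.595) [heading=300, move]
LT 120: heading 300 -> 60
FD 10.4: (14.2,-24.595) -> (19.4,-15.588) [heading=60, move]
Final: pos=(19.4,-15.588), heading=60, 0 segment(s) drawn

Start position: (0, 0)
Final position: (19.4, -15.588)
Distance = 24.887; >= 1e-6 -> NOT closed

Answer: no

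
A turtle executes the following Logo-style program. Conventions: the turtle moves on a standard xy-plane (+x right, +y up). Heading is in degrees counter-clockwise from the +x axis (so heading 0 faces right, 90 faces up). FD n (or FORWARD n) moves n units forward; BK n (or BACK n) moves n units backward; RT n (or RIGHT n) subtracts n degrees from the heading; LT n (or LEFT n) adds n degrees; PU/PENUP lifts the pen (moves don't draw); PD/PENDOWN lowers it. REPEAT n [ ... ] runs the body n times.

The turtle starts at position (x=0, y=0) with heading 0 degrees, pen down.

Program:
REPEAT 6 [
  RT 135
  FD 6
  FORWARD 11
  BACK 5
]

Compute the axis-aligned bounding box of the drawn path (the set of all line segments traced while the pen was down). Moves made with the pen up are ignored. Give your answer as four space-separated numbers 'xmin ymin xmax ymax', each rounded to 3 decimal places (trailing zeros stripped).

Executing turtle program step by step:
Start: pos=(0,0), heading=0, pen down
REPEAT 6 [
  -- iteration 1/6 --
  RT 135: heading 0 -> 225
  FD 6: (0,0) -> (-4.243,-4.243) [heading=225, draw]
  FD 11: (-4.243,-4.243) -> (-12.021,-12.021) [heading=225, draw]
  BK 5: (-12.021,-12.021) -> (-8.485,-8.485) [heading=225, draw]
  -- iteration 2/6 --
  RT 135: heading 225 -> 90
  FD 6: (-8.485,-8.485) -> (-8.485,-2.485) [heading=90, draw]
  FD 11: (-8.485,-2.485) -> (-8.485,8.515) [heading=90, draw]
  BK 5: (-8.485,8.515) -> (-8.485,3.515) [heading=90, draw]
  -- iteration 3/6 --
  RT 135: heading 90 -> 315
  FD 6: (-8.485,3.515) -> (-4.243,-0.728) [heading=315, draw]
  FD 11: (-4.243,-0.728) -> (3.536,-8.506) [heading=315, draw]
  BK 5: (3.536,-8.506) -> (0,-4.971) [heading=315, draw]
  -- iteration 4/6 --
  RT 135: heading 315 -> 180
  FD 6: (0,-4.971) -> (-6,-4.971) [heading=180, draw]
  FD 11: (-6,-4.971) -> (-17,-4.971) [heading=180, draw]
  BK 5: (-17,-4.971) -> (-12,-4.971) [heading=180, draw]
  -- iteration 5/6 --
  RT 135: heading 180 -> 45
  FD 6: (-12,-4.971) -> (-7.757,-0.728) [heading=45, draw]
  FD 11: (-7.757,-0.728) -> (0.021,7.05) [heading=45, draw]
  BK 5: (0.021,7.05) -> (-3.515,3.515) [heading=45, draw]
  -- iteration 6/6 --
  RT 135: heading 45 -> 270
  FD 6: (-3.515,3.515) -> (-3.515,-2.485) [heading=270, draw]
  FD 11: (-3.515,-2.485) -> (-3.515,-13.485) [heading=270, draw]
  BK 5: (-3.515,-13.485) -> (-3.515,-8.485) [heading=270, draw]
]
Final: pos=(-3.515,-8.485), heading=270, 18 segment(s) drawn

Segment endpoints: x in {-17, -12.021, -12, -8.485, -8.485, -8.485, -7.757, -6, -4.243, -4.243, -3.515, -3.515, -3.515, -3.515, 0, 0, 0.021, 3.536}, y in {-13.485, -12.021, -8.506, -8.485, -8.485, -4.971, -4.971, -4.971, -4.971, -4.243, -2.485, -2.485, -0.728, -0.728, 0, 3.515, 3.515, 7.05, 8.515}
xmin=-17, ymin=-13.485, xmax=3.536, ymax=8.515

Answer: -17 -13.485 3.536 8.515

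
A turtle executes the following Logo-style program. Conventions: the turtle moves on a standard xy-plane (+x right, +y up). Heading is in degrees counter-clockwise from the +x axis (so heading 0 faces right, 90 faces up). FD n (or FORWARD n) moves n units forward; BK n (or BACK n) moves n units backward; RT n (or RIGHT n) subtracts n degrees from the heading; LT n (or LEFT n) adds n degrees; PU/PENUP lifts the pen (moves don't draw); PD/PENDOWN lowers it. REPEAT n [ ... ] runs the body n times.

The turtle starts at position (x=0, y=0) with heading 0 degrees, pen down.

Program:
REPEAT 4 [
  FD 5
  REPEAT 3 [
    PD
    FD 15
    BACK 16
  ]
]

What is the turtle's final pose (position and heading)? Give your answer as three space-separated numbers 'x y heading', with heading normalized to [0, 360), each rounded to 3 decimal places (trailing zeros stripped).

Answer: 8 0 0

Derivation:
Executing turtle program step by step:
Start: pos=(0,0), heading=0, pen down
REPEAT 4 [
  -- iteration 1/4 --
  FD 5: (0,0) -> (5,0) [heading=0, draw]
  REPEAT 3 [
    -- iteration 1/3 --
    PD: pen down
    FD 15: (5,0) -> (20,0) [heading=0, draw]
    BK 16: (20,0) -> (4,0) [heading=0, draw]
    -- iteration 2/3 --
    PD: pen down
    FD 15: (4,0) -> (19,0) [heading=0, draw]
    BK 16: (19,0) -> (3,0) [heading=0, draw]
    -- iteration 3/3 --
    PD: pen down
    FD 15: (3,0) -> (18,0) [heading=0, draw]
    BK 16: (18,0) -> (2,0) [heading=0, draw]
  ]
  -- iteration 2/4 --
  FD 5: (2,0) -> (7,0) [heading=0, draw]
  REPEAT 3 [
    -- iteration 1/3 --
    PD: pen down
    FD 15: (7,0) -> (22,0) [heading=0, draw]
    BK 16: (22,0) -> (6,0) [heading=0, draw]
    -- iteration 2/3 --
    PD: pen down
    FD 15: (6,0) -> (21,0) [heading=0, draw]
    BK 16: (21,0) -> (5,0) [heading=0, draw]
    -- iteration 3/3 --
    PD: pen down
    FD 15: (5,0) -> (20,0) [heading=0, draw]
    BK 16: (20,0) -> (4,0) [heading=0, draw]
  ]
  -- iteration 3/4 --
  FD 5: (4,0) -> (9,0) [heading=0, draw]
  REPEAT 3 [
    -- iteration 1/3 --
    PD: pen down
    FD 15: (9,0) -> (24,0) [heading=0, draw]
    BK 16: (24,0) -> (8,0) [heading=0, draw]
    -- iteration 2/3 --
    PD: pen down
    FD 15: (8,0) -> (23,0) [heading=0, draw]
    BK 16: (23,0) -> (7,0) [heading=0, draw]
    -- iteration 3/3 --
    PD: pen down
    FD 15: (7,0) -> (22,0) [heading=0, draw]
    BK 16: (22,0) -> (6,0) [heading=0, draw]
  ]
  -- iteration 4/4 --
  FD 5: (6,0) -> (11,0) [heading=0, draw]
  REPEAT 3 [
    -- iteration 1/3 --
    PD: pen down
    FD 15: (11,0) -> (26,0) [heading=0, draw]
    BK 16: (26,0) -> (10,0) [heading=0, draw]
    -- iteration 2/3 --
    PD: pen down
    FD 15: (10,0) -> (25,0) [heading=0, draw]
    BK 16: (25,0) -> (9,0) [heading=0, draw]
    -- iteration 3/3 --
    PD: pen down
    FD 15: (9,0) -> (24,0) [heading=0, draw]
    BK 16: (24,0) -> (8,0) [heading=0, draw]
  ]
]
Final: pos=(8,0), heading=0, 28 segment(s) drawn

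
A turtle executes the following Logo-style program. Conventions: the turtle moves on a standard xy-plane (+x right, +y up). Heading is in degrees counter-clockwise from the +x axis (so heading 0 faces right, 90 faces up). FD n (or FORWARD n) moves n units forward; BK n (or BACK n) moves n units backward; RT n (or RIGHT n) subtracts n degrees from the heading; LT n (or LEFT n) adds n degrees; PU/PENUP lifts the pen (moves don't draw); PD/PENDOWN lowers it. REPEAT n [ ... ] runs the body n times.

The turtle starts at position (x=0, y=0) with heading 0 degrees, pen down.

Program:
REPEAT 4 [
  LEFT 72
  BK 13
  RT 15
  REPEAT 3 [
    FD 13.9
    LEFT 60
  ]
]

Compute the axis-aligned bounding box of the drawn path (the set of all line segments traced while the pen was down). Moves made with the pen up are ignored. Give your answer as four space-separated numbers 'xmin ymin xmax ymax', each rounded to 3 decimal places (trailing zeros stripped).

Answer: -24.819 -12.364 15.757 23.137

Derivation:
Executing turtle program step by step:
Start: pos=(0,0), heading=0, pen down
REPEAT 4 [
  -- iteration 1/4 --
  LT 72: heading 0 -> 72
  BK 13: (0,0) -> (-4.017,-12.364) [heading=72, draw]
  RT 15: heading 72 -> 57
  REPEAT 3 [
    -- iteration 1/3 --
    FD 13.9: (-4.017,-12.364) -> (3.553,-0.706) [heading=57, draw]
    LT 60: heading 57 -> 117
    -- iteration 2/3 --
    FD 13.9: (3.553,-0.706) -> (-2.757,11.679) [heading=117, draw]
    LT 60: heading 117 -> 177
    -- iteration 3/3 --
    FD 13.9: (-2.757,11.679) -> (-16.638,12.406) [heading=177, draw]
    LT 60: heading 177 -> 237
  ]
  -- iteration 2/4 --
  LT 72: heading 237 -> 309
  BK 13: (-16.638,12.406) -> (-24.819,22.509) [heading=309, draw]
  RT 15: heading 309 -> 294
  REPEAT 3 [
    -- iteration 1/3 --
    FD 13.9: (-24.819,22.509) -> (-19.166,9.811) [heading=294, draw]
    LT 60: heading 294 -> 354
    -- iteration 2/3 --
    FD 13.9: (-19.166,9.811) -> (-5.342,8.358) [heading=354, draw]
    LT 60: heading 354 -> 54
    -- iteration 3/3 --
    FD 13.9: (-5.342,8.358) -> (2.828,19.603) [heading=54, draw]
    LT 60: heading 54 -> 114
  ]
  -- iteration 3/4 --
  LT 72: heading 114 -> 186
  BK 13: (2.828,19.603) -> (15.757,20.962) [heading=186, draw]
  RT 15: heading 186 -> 171
  REPEAT 3 [
    -- iteration 1/3 --
    FD 13.9: (15.757,20.962) -> (2.028,23.137) [heading=171, draw]
    LT 60: heading 171 -> 231
    -- iteration 2/3 --
    FD 13.9: (2.028,23.137) -> (-6.719,12.334) [heading=231, draw]
    LT 60: heading 231 -> 291
    -- iteration 3/3 --
    FD 13.9: (-6.719,12.334) -> (-1.738,-0.643) [heading=291, draw]
    LT 60: heading 291 -> 351
  ]
  -- iteration 4/4 --
  LT 72: heading 351 -> 63
  BK 13: (-1.738,-0.643) -> (-7.64,-12.226) [heading=63, draw]
  RT 15: heading 63 -> 48
  REPEAT 3 [
    -- iteration 1/3 --
    FD 13.9: (-7.64,-12.226) -> (1.661,-1.896) [heading=48, draw]
    LT 60: heading 48 -> 108
    -- iteration 2/3 --
    FD 13.9: (1.661,-1.896) -> (-2.634,11.324) [heading=108, draw]
    LT 60: heading 108 -> 168
    -- iteration 3/3 --
    FD 13.9: (-2.634,11.324) -> (-16.23,14.214) [heading=168, draw]
    LT 60: heading 168 -> 228
  ]
]
Final: pos=(-16.23,14.214), heading=228, 16 segment(s) drawn

Segment endpoints: x in {-24.819, -19.166, -16.638, -16.23, -7.64, -6.719, -5.342, -4.017, -2.757, -2.634, -1.738, 0, 1.661, 2.028, 2.828, 3.553, 15.757}, y in {-12.364, -12.226, -1.896, -0.706, -0.643, 0, 8.358, 9.811, 11.324, 11.679, 12.334, 12.406, 14.214, 19.603, 20.962, 22.509, 23.137}
xmin=-24.819, ymin=-12.364, xmax=15.757, ymax=23.137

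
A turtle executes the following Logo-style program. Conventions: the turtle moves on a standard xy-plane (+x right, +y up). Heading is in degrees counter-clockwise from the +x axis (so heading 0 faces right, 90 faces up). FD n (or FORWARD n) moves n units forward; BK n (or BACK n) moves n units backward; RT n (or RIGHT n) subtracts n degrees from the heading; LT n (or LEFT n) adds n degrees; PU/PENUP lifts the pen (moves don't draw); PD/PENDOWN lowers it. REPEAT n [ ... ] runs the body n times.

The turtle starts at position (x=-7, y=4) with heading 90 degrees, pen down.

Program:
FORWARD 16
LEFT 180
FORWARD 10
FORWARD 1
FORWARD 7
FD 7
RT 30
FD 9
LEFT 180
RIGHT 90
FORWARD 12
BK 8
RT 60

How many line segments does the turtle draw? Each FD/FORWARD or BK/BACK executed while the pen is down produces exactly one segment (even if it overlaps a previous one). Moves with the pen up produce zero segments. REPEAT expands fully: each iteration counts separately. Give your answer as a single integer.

Executing turtle program step by step:
Start: pos=(-7,4), heading=90, pen down
FD 16: (-7,4) -> (-7,20) [heading=90, draw]
LT 180: heading 90 -> 270
FD 10: (-7,20) -> (-7,10) [heading=270, draw]
FD 1: (-7,10) -> (-7,9) [heading=270, draw]
FD 7: (-7,9) -> (-7,2) [heading=270, draw]
FD 7: (-7,2) -> (-7,-5) [heading=270, draw]
RT 30: heading 270 -> 240
FD 9: (-7,-5) -> (-11.5,-12.794) [heading=240, draw]
LT 180: heading 240 -> 60
RT 90: heading 60 -> 330
FD 12: (-11.5,-12.794) -> (-1.108,-18.794) [heading=330, draw]
BK 8: (-1.108,-18.794) -> (-8.036,-14.794) [heading=330, draw]
RT 60: heading 330 -> 270
Final: pos=(-8.036,-14.794), heading=270, 8 segment(s) drawn
Segments drawn: 8

Answer: 8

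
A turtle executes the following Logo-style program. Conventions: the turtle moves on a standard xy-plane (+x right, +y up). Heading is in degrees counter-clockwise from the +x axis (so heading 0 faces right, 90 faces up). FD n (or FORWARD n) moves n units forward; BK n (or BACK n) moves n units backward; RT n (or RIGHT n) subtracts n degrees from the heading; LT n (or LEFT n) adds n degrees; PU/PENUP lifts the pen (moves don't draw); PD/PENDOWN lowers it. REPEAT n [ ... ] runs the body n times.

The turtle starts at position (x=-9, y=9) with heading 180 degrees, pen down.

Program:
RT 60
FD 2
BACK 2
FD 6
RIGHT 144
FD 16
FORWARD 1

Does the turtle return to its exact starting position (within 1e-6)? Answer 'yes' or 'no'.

Answer: no

Derivation:
Executing turtle program step by step:
Start: pos=(-9,9), heading=180, pen down
RT 60: heading 180 -> 120
FD 2: (-9,9) -> (-10,10.732) [heading=120, draw]
BK 2: (-10,10.732) -> (-9,9) [heading=120, draw]
FD 6: (-9,9) -> (-12,14.196) [heading=120, draw]
RT 144: heading 120 -> 336
FD 16: (-12,14.196) -> (2.617,7.688) [heading=336, draw]
FD 1: (2.617,7.688) -> (3.53,7.282) [heading=336, draw]
Final: pos=(3.53,7.282), heading=336, 5 segment(s) drawn

Start position: (-9, 9)
Final position: (3.53, 7.282)
Distance = 12.648; >= 1e-6 -> NOT closed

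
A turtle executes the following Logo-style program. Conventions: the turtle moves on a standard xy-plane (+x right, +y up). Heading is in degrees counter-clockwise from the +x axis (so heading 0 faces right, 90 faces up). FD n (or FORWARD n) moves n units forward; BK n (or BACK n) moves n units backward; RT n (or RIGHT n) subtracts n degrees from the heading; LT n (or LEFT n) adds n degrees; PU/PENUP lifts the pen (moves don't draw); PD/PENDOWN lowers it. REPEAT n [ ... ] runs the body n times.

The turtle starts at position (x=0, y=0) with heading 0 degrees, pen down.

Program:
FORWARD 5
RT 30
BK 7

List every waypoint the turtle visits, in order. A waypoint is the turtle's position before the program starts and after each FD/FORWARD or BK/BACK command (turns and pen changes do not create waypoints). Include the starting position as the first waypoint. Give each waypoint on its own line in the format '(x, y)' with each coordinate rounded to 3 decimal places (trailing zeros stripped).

Answer: (0, 0)
(5, 0)
(-1.062, 3.5)

Derivation:
Executing turtle program step by step:
Start: pos=(0,0), heading=0, pen down
FD 5: (0,0) -> (5,0) [heading=0, draw]
RT 30: heading 0 -> 330
BK 7: (5,0) -> (-1.062,3.5) [heading=330, draw]
Final: pos=(-1.062,3.5), heading=330, 2 segment(s) drawn
Waypoints (3 total):
(0, 0)
(5, 0)
(-1.062, 3.5)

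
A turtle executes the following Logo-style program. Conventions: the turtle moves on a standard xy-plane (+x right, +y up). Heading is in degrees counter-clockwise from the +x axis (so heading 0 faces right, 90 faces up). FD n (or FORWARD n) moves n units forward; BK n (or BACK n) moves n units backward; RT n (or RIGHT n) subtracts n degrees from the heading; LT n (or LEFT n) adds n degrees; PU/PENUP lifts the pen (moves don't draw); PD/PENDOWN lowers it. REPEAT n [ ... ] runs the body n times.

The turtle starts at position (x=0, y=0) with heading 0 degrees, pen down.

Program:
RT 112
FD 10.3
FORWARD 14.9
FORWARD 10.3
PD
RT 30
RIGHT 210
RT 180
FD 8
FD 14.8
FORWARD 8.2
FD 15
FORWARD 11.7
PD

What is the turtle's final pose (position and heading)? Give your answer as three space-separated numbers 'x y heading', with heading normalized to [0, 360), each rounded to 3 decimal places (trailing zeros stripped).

Executing turtle program step by step:
Start: pos=(0,0), heading=0, pen down
RT 112: heading 0 -> 248
FD 10.3: (0,0) -> (-3.858,-9.55) [heading=248, draw]
FD 14.9: (-3.858,-9.55) -> (-9.44,-23.365) [heading=248, draw]
FD 10.3: (-9.44,-23.365) -> (-13.299,-32.915) [heading=248, draw]
PD: pen down
RT 30: heading 248 -> 218
RT 210: heading 218 -> 8
RT 180: heading 8 -> 188
FD 8: (-13.299,-32.915) -> (-21.221,-34.028) [heading=188, draw]
FD 14.8: (-21.221,-34.028) -> (-35.877,-36.088) [heading=188, draw]
FD 8.2: (-35.877,-36.088) -> (-43.997,-37.229) [heading=188, draw]
FD 15: (-43.997,-37.229) -> (-58.851,-39.317) [heading=188, draw]
FD 11.7: (-58.851,-39.317) -> (-70.437,-40.945) [heading=188, draw]
PD: pen down
Final: pos=(-70.437,-40.945), heading=188, 8 segment(s) drawn

Answer: -70.437 -40.945 188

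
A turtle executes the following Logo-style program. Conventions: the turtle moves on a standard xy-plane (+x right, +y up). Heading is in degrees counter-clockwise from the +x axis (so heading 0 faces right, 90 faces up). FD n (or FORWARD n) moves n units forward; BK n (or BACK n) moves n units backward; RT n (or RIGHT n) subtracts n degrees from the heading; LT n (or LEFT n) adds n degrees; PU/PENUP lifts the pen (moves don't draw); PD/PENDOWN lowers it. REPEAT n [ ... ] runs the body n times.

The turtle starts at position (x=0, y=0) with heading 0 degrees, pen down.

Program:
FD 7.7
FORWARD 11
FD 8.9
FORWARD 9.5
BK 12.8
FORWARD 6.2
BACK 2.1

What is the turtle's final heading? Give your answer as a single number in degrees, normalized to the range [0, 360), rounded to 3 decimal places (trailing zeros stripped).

Answer: 0

Derivation:
Executing turtle program step by step:
Start: pos=(0,0), heading=0, pen down
FD 7.7: (0,0) -> (7.7,0) [heading=0, draw]
FD 11: (7.7,0) -> (18.7,0) [heading=0, draw]
FD 8.9: (18.7,0) -> (27.6,0) [heading=0, draw]
FD 9.5: (27.6,0) -> (37.1,0) [heading=0, draw]
BK 12.8: (37.1,0) -> (24.3,0) [heading=0, draw]
FD 6.2: (24.3,0) -> (30.5,0) [heading=0, draw]
BK 2.1: (30.5,0) -> (28.4,0) [heading=0, draw]
Final: pos=(28.4,0), heading=0, 7 segment(s) drawn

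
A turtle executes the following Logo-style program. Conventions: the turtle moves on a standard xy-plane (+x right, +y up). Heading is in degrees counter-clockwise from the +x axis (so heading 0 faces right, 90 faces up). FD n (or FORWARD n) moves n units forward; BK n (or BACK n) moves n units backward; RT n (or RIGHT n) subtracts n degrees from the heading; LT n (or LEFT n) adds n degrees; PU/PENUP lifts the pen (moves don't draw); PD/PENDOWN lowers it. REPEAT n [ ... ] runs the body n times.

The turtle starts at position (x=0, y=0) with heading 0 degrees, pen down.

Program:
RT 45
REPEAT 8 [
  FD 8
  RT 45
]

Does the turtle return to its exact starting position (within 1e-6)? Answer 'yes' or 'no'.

Answer: yes

Derivation:
Executing turtle program step by step:
Start: pos=(0,0), heading=0, pen down
RT 45: heading 0 -> 315
REPEAT 8 [
  -- iteration 1/8 --
  FD 8: (0,0) -> (5.657,-5.657) [heading=315, draw]
  RT 45: heading 315 -> 270
  -- iteration 2/8 --
  FD 8: (5.657,-5.657) -> (5.657,-13.657) [heading=270, draw]
  RT 45: heading 270 -> 225
  -- iteration 3/8 --
  FD 8: (5.657,-13.657) -> (0,-19.314) [heading=225, draw]
  RT 45: heading 225 -> 180
  -- iteration 4/8 --
  FD 8: (0,-19.314) -> (-8,-19.314) [heading=180, draw]
  RT 45: heading 180 -> 135
  -- iteration 5/8 --
  FD 8: (-8,-19.314) -> (-13.657,-13.657) [heading=135, draw]
  RT 45: heading 135 -> 90
  -- iteration 6/8 --
  FD 8: (-13.657,-13.657) -> (-13.657,-5.657) [heading=90, draw]
  RT 45: heading 90 -> 45
  -- iteration 7/8 --
  FD 8: (-13.657,-5.657) -> (-8,0) [heading=45, draw]
  RT 45: heading 45 -> 0
  -- iteration 8/8 --
  FD 8: (-8,0) -> (0,0) [heading=0, draw]
  RT 45: heading 0 -> 315
]
Final: pos=(0,0), heading=315, 8 segment(s) drawn

Start position: (0, 0)
Final position: (0, 0)
Distance = 0; < 1e-6 -> CLOSED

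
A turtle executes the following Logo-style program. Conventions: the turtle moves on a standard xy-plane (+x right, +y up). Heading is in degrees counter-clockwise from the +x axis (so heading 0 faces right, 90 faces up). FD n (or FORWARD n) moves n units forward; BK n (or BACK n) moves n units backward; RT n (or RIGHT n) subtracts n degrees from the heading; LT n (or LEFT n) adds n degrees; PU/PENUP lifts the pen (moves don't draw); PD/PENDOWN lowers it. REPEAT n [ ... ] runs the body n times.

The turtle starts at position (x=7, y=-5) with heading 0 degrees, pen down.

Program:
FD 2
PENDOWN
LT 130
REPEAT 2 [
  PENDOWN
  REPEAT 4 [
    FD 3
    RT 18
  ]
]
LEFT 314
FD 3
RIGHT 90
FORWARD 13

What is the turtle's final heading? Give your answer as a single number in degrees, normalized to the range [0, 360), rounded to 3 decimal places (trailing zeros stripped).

Executing turtle program step by step:
Start: pos=(7,-5), heading=0, pen down
FD 2: (7,-5) -> (9,-5) [heading=0, draw]
PD: pen down
LT 130: heading 0 -> 130
REPEAT 2 [
  -- iteration 1/2 --
  PD: pen down
  REPEAT 4 [
    -- iteration 1/4 --
    FD 3: (9,-5) -> (7.072,-2.702) [heading=130, draw]
    RT 18: heading 130 -> 112
    -- iteration 2/4 --
    FD 3: (7.072,-2.702) -> (5.948,0.08) [heading=112, draw]
    RT 18: heading 112 -> 94
    -- iteration 3/4 --
    FD 3: (5.948,0.08) -> (5.739,3.072) [heading=94, draw]
    RT 18: heading 94 -> 76
    -- iteration 4/4 --
    FD 3: (5.739,3.072) -> (6.464,5.983) [heading=76, draw]
    RT 18: heading 76 -> 58
  ]
  -- iteration 2/2 --
  PD: pen down
  REPEAT 4 [
    -- iteration 1/4 --
    FD 3: (6.464,5.983) -> (8.054,8.527) [heading=58, draw]
    RT 18: heading 58 -> 40
    -- iteration 2/4 --
    FD 3: (8.054,8.527) -> (10.352,10.456) [heading=40, draw]
    RT 18: heading 40 -> 22
    -- iteration 3/4 --
    FD 3: (10.352,10.456) -> (13.134,11.58) [heading=22, draw]
    RT 18: heading 22 -> 4
    -- iteration 4/4 --
    FD 3: (13.134,11.58) -> (16.126,11.789) [heading=4, draw]
    RT 18: heading 4 -> 346
  ]
]
LT 314: heading 346 -> 300
FD 3: (16.126,11.789) -> (17.626,9.191) [heading=300, draw]
RT 90: heading 300 -> 210
FD 13: (17.626,9.191) -> (6.368,2.691) [heading=210, draw]
Final: pos=(6.368,2.691), heading=210, 11 segment(s) drawn

Answer: 210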